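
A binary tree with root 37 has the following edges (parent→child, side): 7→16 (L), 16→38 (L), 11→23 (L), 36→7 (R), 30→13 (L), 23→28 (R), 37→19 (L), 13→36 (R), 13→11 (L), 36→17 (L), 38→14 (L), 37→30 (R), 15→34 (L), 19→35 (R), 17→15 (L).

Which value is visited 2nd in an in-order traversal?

35

In-order visits the left subtree, then the node, then the right subtree.
At 37: go left to 19.
  At 19: no left child.
  Visit 19.
  At 19: go right to 35.
    35 is a leaf — visit 35.
Visit 37.
At 37: go right to 30.
  At 30: go left to 13.
    At 13: go left to 11.
      At 11: go left to 23.
        At 23: no left child.
        Visit 23.
        At 23: go right to 28.
          28 is a leaf — visit 28.
      Visit 11.
      At 11: no right child.
    Visit 13.
    At 13: go right to 36.
      At 36: go left to 17.
        At 17: go left to 15.
          At 15: go left to 34.
            34 is a leaf — visit 34.
          Visit 15.
          At 15: no right child.
        Visit 17.
        At 17: no right child.
      Visit 36.
      At 36: go right to 7.
        At 7: go left to 16.
          At 16: go left to 38.
            At 38: go left to 14.
              14 is a leaf — visit 14.
            Visit 38.
            At 38: no right child.
          Visit 16.
          At 16: no right child.
        Visit 7.
        At 7: no right child.
  Visit 30.
  At 30: no right child.
Full in-order sequence: 19, 35, 37, 23, 28, 11, 13, 34, 15, 17, 36, 14, 38, 16, 7, 30.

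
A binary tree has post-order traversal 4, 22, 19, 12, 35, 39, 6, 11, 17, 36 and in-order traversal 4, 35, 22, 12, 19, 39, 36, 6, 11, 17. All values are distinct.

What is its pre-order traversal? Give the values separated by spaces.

36 39 35 4 12 22 19 17 11 6

The last element of post-order is the root; it splits in-order into left and right subtrees.
Root 36: left subtree has 6 nodes {4, 35, 22, 12, 19, 39}, right has 3 {6, 11, 17}.
  Root 39: left subtree has 5 nodes {4, 35, 22, 12, 19}, right has 0 { }.
    Root 35: left subtree has 1 node {4}, right has 3 {22, 12, 19}.
      Root 12: left subtree has 1 node {22}, right has 1 {19}.
  Root 17: left subtree has 2 nodes {6, 11}, right has 0 { }.
    Root 11: left subtree has 1 node {6}, right has 0 { }.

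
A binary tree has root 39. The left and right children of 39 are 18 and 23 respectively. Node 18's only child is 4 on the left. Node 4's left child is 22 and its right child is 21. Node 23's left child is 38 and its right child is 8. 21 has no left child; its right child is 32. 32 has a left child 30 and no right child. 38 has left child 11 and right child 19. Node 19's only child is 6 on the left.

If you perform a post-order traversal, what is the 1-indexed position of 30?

Post-order visits the left subtree, then the right subtree, then the node.
At 39: go left to 18.
  At 18: go left to 4.
    At 4: go left to 22.
      22 is a leaf — visit 22.
    At 4: go right to 21.
      At 21: no left child.
      At 21: go right to 32.
        At 32: go left to 30.
          30 is a leaf — visit 30.
        At 32: no right child.
        Visit 32.
      Visit 21.
    Visit 4.
  At 18: no right child.
  Visit 18.
At 39: go right to 23.
  At 23: go left to 38.
    At 38: go left to 11.
      11 is a leaf — visit 11.
    At 38: go right to 19.
      At 19: go left to 6.
        6 is a leaf — visit 6.
      At 19: no right child.
      Visit 19.
    Visit 38.
  At 23: go right to 8.
    8 is a leaf — visit 8.
  Visit 23.
Visit 39.
Full post-order sequence: 22, 30, 32, 21, 4, 18, 11, 6, 19, 38, 8, 23, 39.

2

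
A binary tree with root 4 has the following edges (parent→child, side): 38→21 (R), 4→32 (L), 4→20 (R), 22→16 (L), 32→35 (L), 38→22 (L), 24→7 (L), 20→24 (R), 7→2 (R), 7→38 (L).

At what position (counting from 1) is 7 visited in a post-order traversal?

Post-order visits the left subtree, then the right subtree, then the node.
At 4: go left to 32.
  At 32: go left to 35.
    35 is a leaf — visit 35.
  At 32: no right child.
  Visit 32.
At 4: go right to 20.
  At 20: no left child.
  At 20: go right to 24.
    At 24: go left to 7.
      At 7: go left to 38.
        At 38: go left to 22.
          At 22: go left to 16.
            16 is a leaf — visit 16.
          At 22: no right child.
          Visit 22.
        At 38: go right to 21.
          21 is a leaf — visit 21.
        Visit 38.
      At 7: go right to 2.
        2 is a leaf — visit 2.
      Visit 7.
    At 24: no right child.
    Visit 24.
  Visit 20.
Visit 4.
Full post-order sequence: 35, 32, 16, 22, 21, 38, 2, 7, 24, 20, 4.

8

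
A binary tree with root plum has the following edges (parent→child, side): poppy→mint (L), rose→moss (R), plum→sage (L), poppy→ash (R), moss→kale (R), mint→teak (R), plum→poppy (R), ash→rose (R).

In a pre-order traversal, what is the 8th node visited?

Pre-order visits the node, then its left subtree, then its right subtree.
Visit plum.
At plum: go left to sage.
  sage is a leaf — visit sage.
At plum: go right to poppy.
  Visit poppy.
  At poppy: go left to mint.
    Visit mint.
    At mint: no left child.
    At mint: go right to teak.
      teak is a leaf — visit teak.
  At poppy: go right to ash.
    Visit ash.
    At ash: no left child.
    At ash: go right to rose.
      Visit rose.
      At rose: no left child.
      At rose: go right to moss.
        Visit moss.
        At moss: no left child.
        At moss: go right to kale.
          kale is a leaf — visit kale.
Full pre-order sequence: plum, sage, poppy, mint, teak, ash, rose, moss, kale.

moss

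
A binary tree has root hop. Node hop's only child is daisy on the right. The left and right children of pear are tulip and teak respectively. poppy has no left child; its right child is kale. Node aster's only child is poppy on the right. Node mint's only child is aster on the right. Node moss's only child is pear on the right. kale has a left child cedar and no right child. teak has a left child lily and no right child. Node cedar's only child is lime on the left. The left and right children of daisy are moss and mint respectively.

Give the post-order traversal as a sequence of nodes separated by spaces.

Post-order visits the left subtree, then the right subtree, then the node.
At hop: no left child.
At hop: go right to daisy.
  At daisy: go left to moss.
    At moss: no left child.
    At moss: go right to pear.
      At pear: go left to tulip.
        tulip is a leaf — visit tulip.
      At pear: go right to teak.
        At teak: go left to lily.
          lily is a leaf — visit lily.
        At teak: no right child.
        Visit teak.
      Visit pear.
    Visit moss.
  At daisy: go right to mint.
    At mint: no left child.
    At mint: go right to aster.
      At aster: no left child.
      At aster: go right to poppy.
        At poppy: no left child.
        At poppy: go right to kale.
          At kale: go left to cedar.
            At cedar: go left to lime.
              lime is a leaf — visit lime.
            At cedar: no right child.
            Visit cedar.
          At kale: no right child.
          Visit kale.
        Visit poppy.
      Visit aster.
    Visit mint.
  Visit daisy.
Visit hop.

tulip lily teak pear moss lime cedar kale poppy aster mint daisy hop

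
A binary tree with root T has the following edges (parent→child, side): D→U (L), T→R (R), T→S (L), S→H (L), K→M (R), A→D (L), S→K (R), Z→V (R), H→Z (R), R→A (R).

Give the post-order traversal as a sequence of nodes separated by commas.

Post-order visits the left subtree, then the right subtree, then the node.
At T: go left to S.
  At S: go left to H.
    At H: no left child.
    At H: go right to Z.
      At Z: no left child.
      At Z: go right to V.
        V is a leaf — visit V.
      Visit Z.
    Visit H.
  At S: go right to K.
    At K: no left child.
    At K: go right to M.
      M is a leaf — visit M.
    Visit K.
  Visit S.
At T: go right to R.
  At R: no left child.
  At R: go right to A.
    At A: go left to D.
      At D: go left to U.
        U is a leaf — visit U.
      At D: no right child.
      Visit D.
    At A: no right child.
    Visit A.
  Visit R.
Visit T.

V, Z, H, M, K, S, U, D, A, R, T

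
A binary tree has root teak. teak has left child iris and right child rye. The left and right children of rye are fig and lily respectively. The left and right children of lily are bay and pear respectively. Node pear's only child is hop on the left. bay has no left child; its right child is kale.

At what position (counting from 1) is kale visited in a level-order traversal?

8

Level-order visits nodes level by level from the root, left to right within each level.
Level 0: teak
Level 1: iris, rye
Level 2: fig, lily
Level 3: bay, pear
Level 4: kale, hop
Full level-order sequence: teak, iris, rye, fig, lily, bay, pear, kale, hop.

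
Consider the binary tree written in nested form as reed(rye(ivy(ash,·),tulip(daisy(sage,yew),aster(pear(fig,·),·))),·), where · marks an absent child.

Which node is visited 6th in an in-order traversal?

In-order visits the left subtree, then the node, then the right subtree.
At reed: go left to rye.
  At rye: go left to ivy.
    At ivy: go left to ash.
      ash is a leaf — visit ash.
    Visit ivy.
    At ivy: no right child.
  Visit rye.
  At rye: go right to tulip.
    At tulip: go left to daisy.
      At daisy: go left to sage.
        sage is a leaf — visit sage.
      Visit daisy.
      At daisy: go right to yew.
        yew is a leaf — visit yew.
    Visit tulip.
    At tulip: go right to aster.
      At aster: go left to pear.
        At pear: go left to fig.
          fig is a leaf — visit fig.
        Visit pear.
        At pear: no right child.
      Visit aster.
      At aster: no right child.
Visit reed.
At reed: no right child.
Full in-order sequence: ash, ivy, rye, sage, daisy, yew, tulip, fig, pear, aster, reed.

yew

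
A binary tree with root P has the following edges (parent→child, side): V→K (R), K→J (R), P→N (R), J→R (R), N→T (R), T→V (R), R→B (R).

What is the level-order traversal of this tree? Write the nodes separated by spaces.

P N T V K J R B

Level-order visits nodes level by level from the root, left to right within each level.
Level 0: P
Level 1: N
Level 2: T
Level 3: V
Level 4: K
Level 5: J
Level 6: R
Level 7: B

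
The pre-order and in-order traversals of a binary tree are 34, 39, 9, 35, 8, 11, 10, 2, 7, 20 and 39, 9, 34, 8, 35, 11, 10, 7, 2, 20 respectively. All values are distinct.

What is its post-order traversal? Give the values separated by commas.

9, 39, 8, 7, 20, 2, 10, 11, 35, 34

The first element of pre-order is the root; it splits in-order into left and right subtrees.
Root 34: left subtree has 2 nodes {39, 9}, right has 7 {8, 35, 11, 10, 7, 2, 20}.
  Root 39: left subtree has 0 nodes { }, right has 1 {9}.
  Root 35: left subtree has 1 node {8}, right has 5 {11, 10, 7, 2, 20}.
    Root 11: left subtree has 0 nodes { }, right has 4 {10, 7, 2, 20}.
      Root 10: left subtree has 0 nodes { }, right has 3 {7, 2, 20}.
        Root 2: left subtree has 1 node {7}, right has 1 {20}.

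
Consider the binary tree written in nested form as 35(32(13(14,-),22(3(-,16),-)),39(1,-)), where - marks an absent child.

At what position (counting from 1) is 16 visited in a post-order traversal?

3

Post-order visits the left subtree, then the right subtree, then the node.
At 35: go left to 32.
  At 32: go left to 13.
    At 13: go left to 14.
      14 is a leaf — visit 14.
    At 13: no right child.
    Visit 13.
  At 32: go right to 22.
    At 22: go left to 3.
      At 3: no left child.
      At 3: go right to 16.
        16 is a leaf — visit 16.
      Visit 3.
    At 22: no right child.
    Visit 22.
  Visit 32.
At 35: go right to 39.
  At 39: go left to 1.
    1 is a leaf — visit 1.
  At 39: no right child.
  Visit 39.
Visit 35.
Full post-order sequence: 14, 13, 16, 3, 22, 32, 1, 39, 35.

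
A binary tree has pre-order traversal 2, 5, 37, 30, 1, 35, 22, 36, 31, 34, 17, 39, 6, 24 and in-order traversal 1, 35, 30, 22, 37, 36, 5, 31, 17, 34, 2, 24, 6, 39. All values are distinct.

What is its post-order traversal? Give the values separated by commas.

35, 1, 22, 30, 36, 37, 17, 34, 31, 5, 24, 6, 39, 2

The first element of pre-order is the root; it splits in-order into left and right subtrees.
Root 2: left subtree has 10 nodes {1, 35, 30, 22, 37, 36, 5, 31, 17, 34}, right has 3 {24, 6, 39}.
  Root 5: left subtree has 6 nodes {1, 35, 30, 22, 37, 36}, right has 3 {31, 17, 34}.
    Root 37: left subtree has 4 nodes {1, 35, 30, 22}, right has 1 {36}.
      Root 30: left subtree has 2 nodes {1, 35}, right has 1 {22}.
        Root 1: left subtree has 0 nodes { }, right has 1 {35}.
    Root 31: left subtree has 0 nodes { }, right has 2 {17, 34}.
      Root 34: left subtree has 1 node {17}, right has 0 { }.
  Root 39: left subtree has 2 nodes {24, 6}, right has 0 { }.
    Root 6: left subtree has 1 node {24}, right has 0 { }.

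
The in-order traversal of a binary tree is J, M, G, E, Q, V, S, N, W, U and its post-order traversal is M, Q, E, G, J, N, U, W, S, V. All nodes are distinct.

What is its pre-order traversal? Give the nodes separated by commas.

The last element of post-order is the root; it splits in-order into left and right subtrees.
Root V: left subtree has 5 nodes {J, M, G, E, Q}, right has 4 {S, N, W, U}.
  Root J: left subtree has 0 nodes { }, right has 4 {M, G, E, Q}.
    Root G: left subtree has 1 node {M}, right has 2 {E, Q}.
      Root E: left subtree has 0 nodes { }, right has 1 {Q}.
  Root S: left subtree has 0 nodes { }, right has 3 {N, W, U}.
    Root W: left subtree has 1 node {N}, right has 1 {U}.

V, J, G, M, E, Q, S, W, N, U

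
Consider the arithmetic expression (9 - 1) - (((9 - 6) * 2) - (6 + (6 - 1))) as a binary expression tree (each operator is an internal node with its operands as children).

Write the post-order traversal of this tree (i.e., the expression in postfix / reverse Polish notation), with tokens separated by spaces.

Post-order on an expression tree gives postfix notation: for each operator, emit left operand, right operand, then the operator.

9 1 - 9 6 - 2 * 6 6 1 - + - -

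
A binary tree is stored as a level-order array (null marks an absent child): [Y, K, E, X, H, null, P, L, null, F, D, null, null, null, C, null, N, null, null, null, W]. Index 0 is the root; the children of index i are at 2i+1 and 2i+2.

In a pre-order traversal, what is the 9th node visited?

Pre-order visits the node, then its left subtree, then its right subtree.
Visit Y.
At Y: go left to K.
  Visit K.
  At K: go left to X.
    Visit X.
    At X: go left to L.
      Visit L.
      At L: no left child.
      At L: go right to N.
        N is a leaf — visit N.
    At X: no right child.
  At K: go right to H.
    Visit H.
    At H: go left to F.
      Visit F.
      At F: no left child.
      At F: go right to W.
        W is a leaf — visit W.
    At H: go right to D.
      D is a leaf — visit D.
At Y: go right to E.
  Visit E.
  At E: no left child.
  At E: go right to P.
    Visit P.
    At P: no left child.
    At P: go right to C.
      C is a leaf — visit C.
Full pre-order sequence: Y, K, X, L, N, H, F, W, D, E, P, C.

D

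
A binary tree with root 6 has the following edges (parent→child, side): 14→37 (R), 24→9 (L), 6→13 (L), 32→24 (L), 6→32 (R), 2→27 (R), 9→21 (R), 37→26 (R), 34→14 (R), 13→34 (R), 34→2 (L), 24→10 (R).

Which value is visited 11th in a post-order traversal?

Post-order visits the left subtree, then the right subtree, then the node.
At 6: go left to 13.
  At 13: no left child.
  At 13: go right to 34.
    At 34: go left to 2.
      At 2: no left child.
      At 2: go right to 27.
        27 is a leaf — visit 27.
      Visit 2.
    At 34: go right to 14.
      At 14: no left child.
      At 14: go right to 37.
        At 37: no left child.
        At 37: go right to 26.
          26 is a leaf — visit 26.
        Visit 37.
      Visit 14.
    Visit 34.
  Visit 13.
At 6: go right to 32.
  At 32: go left to 24.
    At 24: go left to 9.
      At 9: no left child.
      At 9: go right to 21.
        21 is a leaf — visit 21.
      Visit 9.
    At 24: go right to 10.
      10 is a leaf — visit 10.
    Visit 24.
  At 32: no right child.
  Visit 32.
Visit 6.
Full post-order sequence: 27, 2, 26, 37, 14, 34, 13, 21, 9, 10, 24, 32, 6.

24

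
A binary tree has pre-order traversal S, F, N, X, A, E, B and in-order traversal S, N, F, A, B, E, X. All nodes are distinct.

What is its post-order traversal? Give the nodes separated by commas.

The first element of pre-order is the root; it splits in-order into left and right subtrees.
Root S: left subtree has 0 nodes { }, right has 6 {N, F, A, B, E, X}.
  Root F: left subtree has 1 node {N}, right has 4 {A, B, E, X}.
    Root X: left subtree has 3 nodes {A, B, E}, right has 0 { }.
      Root A: left subtree has 0 nodes { }, right has 2 {B, E}.
        Root E: left subtree has 1 node {B}, right has 0 { }.

N, B, E, A, X, F, S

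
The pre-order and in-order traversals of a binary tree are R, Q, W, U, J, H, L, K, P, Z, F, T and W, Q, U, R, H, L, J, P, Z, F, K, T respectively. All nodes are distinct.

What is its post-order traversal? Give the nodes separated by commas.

W, U, Q, L, H, F, Z, P, T, K, J, R

The first element of pre-order is the root; it splits in-order into left and right subtrees.
Root R: left subtree has 3 nodes {W, Q, U}, right has 8 {H, L, J, P, Z, F, K, T}.
  Root Q: left subtree has 1 node {W}, right has 1 {U}.
  Root J: left subtree has 2 nodes {H, L}, right has 5 {P, Z, F, K, T}.
    Root H: left subtree has 0 nodes { }, right has 1 {L}.
    Root K: left subtree has 3 nodes {P, Z, F}, right has 1 {T}.
      Root P: left subtree has 0 nodes { }, right has 2 {Z, F}.
        Root Z: left subtree has 0 nodes { }, right has 1 {F}.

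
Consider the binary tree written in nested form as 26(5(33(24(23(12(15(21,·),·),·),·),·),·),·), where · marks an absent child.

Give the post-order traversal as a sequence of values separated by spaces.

Post-order visits the left subtree, then the right subtree, then the node.
At 26: go left to 5.
  At 5: go left to 33.
    At 33: go left to 24.
      At 24: go left to 23.
        At 23: go left to 12.
          At 12: go left to 15.
            At 15: go left to 21.
              21 is a leaf — visit 21.
            At 15: no right child.
            Visit 15.
          At 12: no right child.
          Visit 12.
        At 23: no right child.
        Visit 23.
      At 24: no right child.
      Visit 24.
    At 33: no right child.
    Visit 33.
  At 5: no right child.
  Visit 5.
At 26: no right child.
Visit 26.

21 15 12 23 24 33 5 26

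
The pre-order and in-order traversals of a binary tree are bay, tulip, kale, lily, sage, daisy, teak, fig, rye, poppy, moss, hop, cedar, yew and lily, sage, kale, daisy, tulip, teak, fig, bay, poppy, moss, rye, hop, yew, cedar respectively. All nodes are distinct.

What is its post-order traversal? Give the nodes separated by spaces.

The first element of pre-order is the root; it splits in-order into left and right subtrees.
Root bay: left subtree has 7 nodes {lily, sage, kale, daisy, tulip, teak, fig}, right has 6 {poppy, moss, rye, hop, yew, cedar}.
  Root tulip: left subtree has 4 nodes {lily, sage, kale, daisy}, right has 2 {teak, fig}.
    Root kale: left subtree has 2 nodes {lily, sage}, right has 1 {daisy}.
      Root lily: left subtree has 0 nodes { }, right has 1 {sage}.
    Root teak: left subtree has 0 nodes { }, right has 1 {fig}.
  Root rye: left subtree has 2 nodes {poppy, moss}, right has 3 {hop, yew, cedar}.
    Root poppy: left subtree has 0 nodes { }, right has 1 {moss}.
    Root hop: left subtree has 0 nodes { }, right has 2 {yew, cedar}.
      Root cedar: left subtree has 1 node {yew}, right has 0 { }.

sage lily daisy kale fig teak tulip moss poppy yew cedar hop rye bay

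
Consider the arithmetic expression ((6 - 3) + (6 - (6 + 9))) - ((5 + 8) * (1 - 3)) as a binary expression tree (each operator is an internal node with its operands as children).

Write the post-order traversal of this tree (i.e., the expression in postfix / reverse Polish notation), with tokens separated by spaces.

6 3 - 6 6 9 + - + 5 8 + 1 3 - * -

Post-order on an expression tree gives postfix notation: for each operator, emit left operand, right operand, then the operator.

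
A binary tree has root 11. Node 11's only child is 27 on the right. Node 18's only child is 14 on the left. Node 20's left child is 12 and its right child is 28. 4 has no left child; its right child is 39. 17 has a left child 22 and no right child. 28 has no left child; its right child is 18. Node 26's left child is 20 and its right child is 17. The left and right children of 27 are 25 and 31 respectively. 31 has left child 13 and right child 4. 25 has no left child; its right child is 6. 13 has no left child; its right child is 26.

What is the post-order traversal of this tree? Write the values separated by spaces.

Post-order visits the left subtree, then the right subtree, then the node.
At 11: no left child.
At 11: go right to 27.
  At 27: go left to 25.
    At 25: no left child.
    At 25: go right to 6.
      6 is a leaf — visit 6.
    Visit 25.
  At 27: go right to 31.
    At 31: go left to 13.
      At 13: no left child.
      At 13: go right to 26.
        At 26: go left to 20.
          At 20: go left to 12.
            12 is a leaf — visit 12.
          At 20: go right to 28.
            At 28: no left child.
            At 28: go right to 18.
              At 18: go left to 14.
                14 is a leaf — visit 14.
              At 18: no right child.
              Visit 18.
            Visit 28.
          Visit 20.
        At 26: go right to 17.
          At 17: go left to 22.
            22 is a leaf — visit 22.
          At 17: no right child.
          Visit 17.
        Visit 26.
      Visit 13.
    At 31: go right to 4.
      At 4: no left child.
      At 4: go right to 39.
        39 is a leaf — visit 39.
      Visit 4.
    Visit 31.
  Visit 27.
Visit 11.

6 25 12 14 18 28 20 22 17 26 13 39 4 31 27 11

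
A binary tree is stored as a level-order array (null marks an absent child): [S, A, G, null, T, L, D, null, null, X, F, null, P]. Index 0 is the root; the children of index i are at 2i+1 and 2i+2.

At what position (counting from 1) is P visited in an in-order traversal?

In-order visits the left subtree, then the node, then the right subtree.
At S: go left to A.
  At A: no left child.
  Visit A.
  At A: go right to T.
    At T: go left to X.
      X is a leaf — visit X.
    Visit T.
    At T: go right to F.
      F is a leaf — visit F.
Visit S.
At S: go right to G.
  At G: go left to L.
    At L: no left child.
    Visit L.
    At L: go right to P.
      P is a leaf — visit P.
  Visit G.
  At G: go right to D.
    D is a leaf — visit D.
Full in-order sequence: A, X, T, F, S, L, P, G, D.

7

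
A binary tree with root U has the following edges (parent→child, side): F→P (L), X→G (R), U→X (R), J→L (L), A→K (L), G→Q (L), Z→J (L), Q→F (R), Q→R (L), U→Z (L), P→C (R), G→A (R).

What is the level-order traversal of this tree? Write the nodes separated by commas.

U, Z, X, J, G, L, Q, A, R, F, K, P, C

Level-order visits nodes level by level from the root, left to right within each level.
Level 0: U
Level 1: Z, X
Level 2: J, G
Level 3: L, Q, A
Level 4: R, F, K
Level 5: P
Level 6: C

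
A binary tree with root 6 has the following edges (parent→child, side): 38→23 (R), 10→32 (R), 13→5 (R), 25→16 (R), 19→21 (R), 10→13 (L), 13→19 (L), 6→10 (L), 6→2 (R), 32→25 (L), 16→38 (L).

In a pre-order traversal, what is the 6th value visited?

5

Pre-order visits the node, then its left subtree, then its right subtree.
Visit 6.
At 6: go left to 10.
  Visit 10.
  At 10: go left to 13.
    Visit 13.
    At 13: go left to 19.
      Visit 19.
      At 19: no left child.
      At 19: go right to 21.
        21 is a leaf — visit 21.
    At 13: go right to 5.
      5 is a leaf — visit 5.
  At 10: go right to 32.
    Visit 32.
    At 32: go left to 25.
      Visit 25.
      At 25: no left child.
      At 25: go right to 16.
        Visit 16.
        At 16: go left to 38.
          Visit 38.
          At 38: no left child.
          At 38: go right to 23.
            23 is a leaf — visit 23.
        At 16: no right child.
    At 32: no right child.
At 6: go right to 2.
  2 is a leaf — visit 2.
Full pre-order sequence: 6, 10, 13, 19, 21, 5, 32, 25, 16, 38, 23, 2.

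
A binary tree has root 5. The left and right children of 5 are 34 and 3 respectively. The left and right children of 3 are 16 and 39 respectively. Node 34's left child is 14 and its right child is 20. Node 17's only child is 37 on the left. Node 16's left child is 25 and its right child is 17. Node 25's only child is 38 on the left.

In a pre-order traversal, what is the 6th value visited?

Pre-order visits the node, then its left subtree, then its right subtree.
Visit 5.
At 5: go left to 34.
  Visit 34.
  At 34: go left to 14.
    14 is a leaf — visit 14.
  At 34: go right to 20.
    20 is a leaf — visit 20.
At 5: go right to 3.
  Visit 3.
  At 3: go left to 16.
    Visit 16.
    At 16: go left to 25.
      Visit 25.
      At 25: go left to 38.
        38 is a leaf — visit 38.
      At 25: no right child.
    At 16: go right to 17.
      Visit 17.
      At 17: go left to 37.
        37 is a leaf — visit 37.
      At 17: no right child.
  At 3: go right to 39.
    39 is a leaf — visit 39.
Full pre-order sequence: 5, 34, 14, 20, 3, 16, 25, 38, 17, 37, 39.

16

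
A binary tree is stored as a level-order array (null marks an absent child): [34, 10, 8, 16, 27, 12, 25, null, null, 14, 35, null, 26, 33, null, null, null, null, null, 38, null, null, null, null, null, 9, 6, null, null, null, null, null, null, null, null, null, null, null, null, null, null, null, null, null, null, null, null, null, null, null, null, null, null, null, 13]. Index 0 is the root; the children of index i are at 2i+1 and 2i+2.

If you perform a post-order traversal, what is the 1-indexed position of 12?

Post-order visits the left subtree, then the right subtree, then the node.
At 34: go left to 10.
  At 10: go left to 16.
    16 is a leaf — visit 16.
  At 10: go right to 27.
    At 27: go left to 14.
      At 14: go left to 38.
        38 is a leaf — visit 38.
      At 14: no right child.
      Visit 14.
    At 27: go right to 35.
      35 is a leaf — visit 35.
    Visit 27.
  Visit 10.
At 34: go right to 8.
  At 8: go left to 12.
    At 12: no left child.
    At 12: go right to 26.
      At 26: go left to 9.
        9 is a leaf — visit 9.
      At 26: go right to 6.
        At 6: no left child.
        At 6: go right to 13.
          13 is a leaf — visit 13.
        Visit 6.
      Visit 26.
    Visit 12.
  At 8: go right to 25.
    At 25: go left to 33.
      33 is a leaf — visit 33.
    At 25: no right child.
    Visit 25.
  Visit 8.
Visit 34.
Full post-order sequence: 16, 38, 14, 35, 27, 10, 9, 13, 6, 26, 12, 33, 25, 8, 34.

11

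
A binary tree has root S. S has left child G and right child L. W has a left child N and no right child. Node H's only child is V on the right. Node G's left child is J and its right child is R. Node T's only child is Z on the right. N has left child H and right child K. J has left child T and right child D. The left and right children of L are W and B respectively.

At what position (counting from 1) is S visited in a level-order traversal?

Level-order visits nodes level by level from the root, left to right within each level.
Level 0: S
Level 1: G, L
Level 2: J, R, W, B
Level 3: T, D, N
Level 4: Z, H, K
Level 5: V
Full level-order sequence: S, G, L, J, R, W, B, T, D, N, Z, H, K, V.

1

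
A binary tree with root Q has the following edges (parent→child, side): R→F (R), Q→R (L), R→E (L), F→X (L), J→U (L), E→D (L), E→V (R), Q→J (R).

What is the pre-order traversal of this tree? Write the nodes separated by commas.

Q, R, E, D, V, F, X, J, U

Pre-order visits the node, then its left subtree, then its right subtree.
Visit Q.
At Q: go left to R.
  Visit R.
  At R: go left to E.
    Visit E.
    At E: go left to D.
      D is a leaf — visit D.
    At E: go right to V.
      V is a leaf — visit V.
  At R: go right to F.
    Visit F.
    At F: go left to X.
      X is a leaf — visit X.
    At F: no right child.
At Q: go right to J.
  Visit J.
  At J: go left to U.
    U is a leaf — visit U.
  At J: no right child.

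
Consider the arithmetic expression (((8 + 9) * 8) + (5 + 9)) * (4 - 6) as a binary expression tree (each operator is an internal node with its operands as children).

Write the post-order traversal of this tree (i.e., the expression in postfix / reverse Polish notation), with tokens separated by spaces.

8 9 + 8 * 5 9 + + 4 6 - *

Post-order on an expression tree gives postfix notation: for each operator, emit left operand, right operand, then the operator.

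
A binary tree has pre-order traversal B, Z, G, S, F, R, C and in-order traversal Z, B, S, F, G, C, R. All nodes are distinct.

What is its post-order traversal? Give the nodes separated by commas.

Z, F, S, C, R, G, B

The first element of pre-order is the root; it splits in-order into left and right subtrees.
Root B: left subtree has 1 node {Z}, right has 5 {S, F, G, C, R}.
  Root G: left subtree has 2 nodes {S, F}, right has 2 {C, R}.
    Root S: left subtree has 0 nodes { }, right has 1 {F}.
    Root R: left subtree has 1 node {C}, right has 0 { }.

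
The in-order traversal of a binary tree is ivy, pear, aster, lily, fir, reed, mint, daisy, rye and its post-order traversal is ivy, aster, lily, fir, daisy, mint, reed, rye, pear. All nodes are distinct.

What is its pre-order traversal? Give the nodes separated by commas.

The last element of post-order is the root; it splits in-order into left and right subtrees.
Root pear: left subtree has 1 node {ivy}, right has 7 {aster, lily, fir, reed, mint, daisy, rye}.
  Root rye: left subtree has 6 nodes {aster, lily, fir, reed, mint, daisy}, right has 0 { }.
    Root reed: left subtree has 3 nodes {aster, lily, fir}, right has 2 {mint, daisy}.
      Root fir: left subtree has 2 nodes {aster, lily}, right has 0 { }.
        Root lily: left subtree has 1 node {aster}, right has 0 { }.
      Root mint: left subtree has 0 nodes { }, right has 1 {daisy}.

pear, ivy, rye, reed, fir, lily, aster, mint, daisy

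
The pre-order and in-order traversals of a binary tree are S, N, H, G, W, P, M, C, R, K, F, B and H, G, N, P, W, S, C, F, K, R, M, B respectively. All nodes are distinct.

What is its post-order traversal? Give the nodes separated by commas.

The first element of pre-order is the root; it splits in-order into left and right subtrees.
Root S: left subtree has 5 nodes {H, G, N, P, W}, right has 6 {C, F, K, R, M, B}.
  Root N: left subtree has 2 nodes {H, G}, right has 2 {P, W}.
    Root H: left subtree has 0 nodes { }, right has 1 {G}.
    Root W: left subtree has 1 node {P}, right has 0 { }.
  Root M: left subtree has 4 nodes {C, F, K, R}, right has 1 {B}.
    Root C: left subtree has 0 nodes { }, right has 3 {F, K, R}.
      Root R: left subtree has 2 nodes {F, K}, right has 0 { }.
        Root K: left subtree has 1 node {F}, right has 0 { }.

G, H, P, W, N, F, K, R, C, B, M, S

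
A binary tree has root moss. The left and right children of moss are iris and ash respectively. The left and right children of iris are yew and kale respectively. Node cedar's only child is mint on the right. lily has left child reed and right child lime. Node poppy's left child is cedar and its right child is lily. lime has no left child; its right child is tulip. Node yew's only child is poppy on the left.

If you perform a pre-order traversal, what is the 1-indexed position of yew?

Pre-order visits the node, then its left subtree, then its right subtree.
Visit moss.
At moss: go left to iris.
  Visit iris.
  At iris: go left to yew.
    Visit yew.
    At yew: go left to poppy.
      Visit poppy.
      At poppy: go left to cedar.
        Visit cedar.
        At cedar: no left child.
        At cedar: go right to mint.
          mint is a leaf — visit mint.
      At poppy: go right to lily.
        Visit lily.
        At lily: go left to reed.
          reed is a leaf — visit reed.
        At lily: go right to lime.
          Visit lime.
          At lime: no left child.
          At lime: go right to tulip.
            tulip is a leaf — visit tulip.
    At yew: no right child.
  At iris: go right to kale.
    kale is a leaf — visit kale.
At moss: go right to ash.
  ash is a leaf — visit ash.
Full pre-order sequence: moss, iris, yew, poppy, cedar, mint, lily, reed, lime, tulip, kale, ash.

3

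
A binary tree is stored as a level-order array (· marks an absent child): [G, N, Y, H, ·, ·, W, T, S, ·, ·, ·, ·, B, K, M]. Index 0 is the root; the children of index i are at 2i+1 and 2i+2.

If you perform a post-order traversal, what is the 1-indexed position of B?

Post-order visits the left subtree, then the right subtree, then the node.
At G: go left to N.
  At N: go left to H.
    At H: go left to T.
      At T: go left to M.
        M is a leaf — visit M.
      At T: no right child.
      Visit T.
    At H: go right to S.
      S is a leaf — visit S.
    Visit H.
  At N: no right child.
  Visit N.
At G: go right to Y.
  At Y: no left child.
  At Y: go right to W.
    At W: go left to B.
      B is a leaf — visit B.
    At W: go right to K.
      K is a leaf — visit K.
    Visit W.
  Visit Y.
Visit G.
Full post-order sequence: M, T, S, H, N, B, K, W, Y, G.

6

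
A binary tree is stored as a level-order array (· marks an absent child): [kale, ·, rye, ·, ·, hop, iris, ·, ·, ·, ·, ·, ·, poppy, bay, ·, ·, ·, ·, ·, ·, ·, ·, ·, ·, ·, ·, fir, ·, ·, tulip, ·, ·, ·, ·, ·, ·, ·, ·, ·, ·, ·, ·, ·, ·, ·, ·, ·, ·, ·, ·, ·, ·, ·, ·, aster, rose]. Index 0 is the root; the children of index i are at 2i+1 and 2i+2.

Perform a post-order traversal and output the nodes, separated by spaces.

hop aster rose fir poppy tulip bay iris rye kale

Post-order visits the left subtree, then the right subtree, then the node.
At kale: no left child.
At kale: go right to rye.
  At rye: go left to hop.
    hop is a leaf — visit hop.
  At rye: go right to iris.
    At iris: go left to poppy.
      At poppy: go left to fir.
        At fir: go left to aster.
          aster is a leaf — visit aster.
        At fir: go right to rose.
          rose is a leaf — visit rose.
        Visit fir.
      At poppy: no right child.
      Visit poppy.
    At iris: go right to bay.
      At bay: no left child.
      At bay: go right to tulip.
        tulip is a leaf — visit tulip.
      Visit bay.
    Visit iris.
  Visit rye.
Visit kale.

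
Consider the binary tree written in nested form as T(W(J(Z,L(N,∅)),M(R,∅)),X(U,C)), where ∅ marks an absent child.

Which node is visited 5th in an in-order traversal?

In-order visits the left subtree, then the node, then the right subtree.
At T: go left to W.
  At W: go left to J.
    At J: go left to Z.
      Z is a leaf — visit Z.
    Visit J.
    At J: go right to L.
      At L: go left to N.
        N is a leaf — visit N.
      Visit L.
      At L: no right child.
  Visit W.
  At W: go right to M.
    At M: go left to R.
      R is a leaf — visit R.
    Visit M.
    At M: no right child.
Visit T.
At T: go right to X.
  At X: go left to U.
    U is a leaf — visit U.
  Visit X.
  At X: go right to C.
    C is a leaf — visit C.
Full in-order sequence: Z, J, N, L, W, R, M, T, U, X, C.

W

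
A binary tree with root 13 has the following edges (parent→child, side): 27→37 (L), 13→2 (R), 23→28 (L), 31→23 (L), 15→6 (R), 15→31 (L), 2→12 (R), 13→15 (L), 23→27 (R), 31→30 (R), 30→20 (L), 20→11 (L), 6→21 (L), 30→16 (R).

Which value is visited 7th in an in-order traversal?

In-order visits the left subtree, then the node, then the right subtree.
At 13: go left to 15.
  At 15: go left to 31.
    At 31: go left to 23.
      At 23: go left to 28.
        28 is a leaf — visit 28.
      Visit 23.
      At 23: go right to 27.
        At 27: go left to 37.
          37 is a leaf — visit 37.
        Visit 27.
        At 27: no right child.
    Visit 31.
    At 31: go right to 30.
      At 30: go left to 20.
        At 20: go left to 11.
          11 is a leaf — visit 11.
        Visit 20.
        At 20: no right child.
      Visit 30.
      At 30: go right to 16.
        16 is a leaf — visit 16.
  Visit 15.
  At 15: go right to 6.
    At 6: go left to 21.
      21 is a leaf — visit 21.
    Visit 6.
    At 6: no right child.
Visit 13.
At 13: go right to 2.
  At 2: no left child.
  Visit 2.
  At 2: go right to 12.
    12 is a leaf — visit 12.
Full in-order sequence: 28, 23, 37, 27, 31, 11, 20, 30, 16, 15, 21, 6, 13, 2, 12.

20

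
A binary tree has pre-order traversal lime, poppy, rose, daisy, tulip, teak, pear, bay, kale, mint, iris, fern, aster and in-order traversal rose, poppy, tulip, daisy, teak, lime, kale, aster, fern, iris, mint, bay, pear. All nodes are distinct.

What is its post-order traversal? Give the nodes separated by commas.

The first element of pre-order is the root; it splits in-order into left and right subtrees.
Root lime: left subtree has 5 nodes {rose, poppy, tulip, daisy, teak}, right has 7 {kale, aster, fern, iris, mint, bay, pear}.
  Root poppy: left subtree has 1 node {rose}, right has 3 {tulip, daisy, teak}.
    Root daisy: left subtree has 1 node {tulip}, right has 1 {teak}.
  Root pear: left subtree has 6 nodes {kale, aster, fern, iris, mint, bay}, right has 0 { }.
    Root bay: left subtree has 5 nodes {kale, aster, fern, iris, mint}, right has 0 { }.
      Root kale: left subtree has 0 nodes { }, right has 4 {aster, fern, iris, mint}.
        Root mint: left subtree has 3 nodes {aster, fern, iris}, right has 0 { }.
          Root iris: left subtree has 2 nodes {aster, fern}, right has 0 { }.
            Root fern: left subtree has 1 node {aster}, right has 0 { }.

rose, tulip, teak, daisy, poppy, aster, fern, iris, mint, kale, bay, pear, lime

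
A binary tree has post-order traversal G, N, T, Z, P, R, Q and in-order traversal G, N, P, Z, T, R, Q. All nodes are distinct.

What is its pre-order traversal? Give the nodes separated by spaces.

Q R P N G Z T

The last element of post-order is the root; it splits in-order into left and right subtrees.
Root Q: left subtree has 6 nodes {G, N, P, Z, T, R}, right has 0 { }.
  Root R: left subtree has 5 nodes {G, N, P, Z, T}, right has 0 { }.
    Root P: left subtree has 2 nodes {G, N}, right has 2 {Z, T}.
      Root N: left subtree has 1 node {G}, right has 0 { }.
      Root Z: left subtree has 0 nodes { }, right has 1 {T}.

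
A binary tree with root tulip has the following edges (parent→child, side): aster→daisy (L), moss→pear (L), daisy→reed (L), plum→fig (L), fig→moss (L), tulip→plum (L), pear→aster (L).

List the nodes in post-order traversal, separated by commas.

reed, daisy, aster, pear, moss, fig, plum, tulip

Post-order visits the left subtree, then the right subtree, then the node.
At tulip: go left to plum.
  At plum: go left to fig.
    At fig: go left to moss.
      At moss: go left to pear.
        At pear: go left to aster.
          At aster: go left to daisy.
            At daisy: go left to reed.
              reed is a leaf — visit reed.
            At daisy: no right child.
            Visit daisy.
          At aster: no right child.
          Visit aster.
        At pear: no right child.
        Visit pear.
      At moss: no right child.
      Visit moss.
    At fig: no right child.
    Visit fig.
  At plum: no right child.
  Visit plum.
At tulip: no right child.
Visit tulip.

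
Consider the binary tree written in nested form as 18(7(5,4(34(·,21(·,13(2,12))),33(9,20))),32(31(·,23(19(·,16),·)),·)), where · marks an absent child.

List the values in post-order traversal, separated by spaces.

5 2 12 13 21 34 9 20 33 4 7 16 19 23 31 32 18

Post-order visits the left subtree, then the right subtree, then the node.
At 18: go left to 7.
  At 7: go left to 5.
    5 is a leaf — visit 5.
  At 7: go right to 4.
    At 4: go left to 34.
      At 34: no left child.
      At 34: go right to 21.
        At 21: no left child.
        At 21: go right to 13.
          At 13: go left to 2.
            2 is a leaf — visit 2.
          At 13: go right to 12.
            12 is a leaf — visit 12.
          Visit 13.
        Visit 21.
      Visit 34.
    At 4: go right to 33.
      At 33: go left to 9.
        9 is a leaf — visit 9.
      At 33: go right to 20.
        20 is a leaf — visit 20.
      Visit 33.
    Visit 4.
  Visit 7.
At 18: go right to 32.
  At 32: go left to 31.
    At 31: no left child.
    At 31: go right to 23.
      At 23: go left to 19.
        At 19: no left child.
        At 19: go right to 16.
          16 is a leaf — visit 16.
        Visit 19.
      At 23: no right child.
      Visit 23.
    Visit 31.
  At 32: no right child.
  Visit 32.
Visit 18.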